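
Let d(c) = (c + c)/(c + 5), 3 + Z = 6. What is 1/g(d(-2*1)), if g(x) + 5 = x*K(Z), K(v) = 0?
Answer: -⅕ ≈ -0.20000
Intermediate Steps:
Z = 3 (Z = -3 + 6 = 3)
d(c) = 2*c/(5 + c) (d(c) = (2*c)/(5 + c) = 2*c/(5 + c))
g(x) = -5 (g(x) = -5 + x*0 = -5 + 0 = -5)
1/g(d(-2*1)) = 1/(-5) = -⅕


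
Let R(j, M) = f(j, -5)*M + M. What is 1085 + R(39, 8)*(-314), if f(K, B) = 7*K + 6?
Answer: -702275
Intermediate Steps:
f(K, B) = 6 + 7*K
R(j, M) = M + M*(6 + 7*j) (R(j, M) = (6 + 7*j)*M + M = M*(6 + 7*j) + M = M + M*(6 + 7*j))
1085 + R(39, 8)*(-314) = 1085 + (7*8*(1 + 39))*(-314) = 1085 + (7*8*40)*(-314) = 1085 + 2240*(-314) = 1085 - 703360 = -702275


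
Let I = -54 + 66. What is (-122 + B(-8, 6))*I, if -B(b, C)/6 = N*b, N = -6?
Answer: -4920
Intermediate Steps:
I = 12
B(b, C) = 36*b (B(b, C) = -(-36)*b = 36*b)
(-122 + B(-8, 6))*I = (-122 + 36*(-8))*12 = (-122 - 288)*12 = -410*12 = -4920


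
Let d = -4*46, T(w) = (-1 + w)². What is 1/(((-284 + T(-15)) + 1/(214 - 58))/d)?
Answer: 28704/4367 ≈ 6.5729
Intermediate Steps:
d = -184
1/(((-284 + T(-15)) + 1/(214 - 58))/d) = 1/(((-284 + (-1 - 15)²) + 1/(214 - 58))/(-184)) = 1/(((-284 + (-16)²) + 1/156)*(-1/184)) = 1/(((-284 + 256) + 1/156)*(-1/184)) = 1/((-28 + 1/156)*(-1/184)) = 1/(-4367/156*(-1/184)) = 1/(4367/28704) = 28704/4367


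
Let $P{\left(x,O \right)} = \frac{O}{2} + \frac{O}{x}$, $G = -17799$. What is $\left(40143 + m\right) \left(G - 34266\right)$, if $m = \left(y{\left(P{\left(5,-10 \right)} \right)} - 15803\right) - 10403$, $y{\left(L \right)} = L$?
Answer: $-725265450$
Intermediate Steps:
$P{\left(x,O \right)} = \frac{O}{2} + \frac{O}{x}$ ($P{\left(x,O \right)} = O \frac{1}{2} + \frac{O}{x} = \frac{O}{2} + \frac{O}{x}$)
$m = -26213$ ($m = \left(\left(\frac{1}{2} \left(-10\right) - \frac{10}{5}\right) - 15803\right) - 10403 = \left(\left(-5 - 2\right) - 15803\right) - 10403 = \left(-7 - 15803\right) - 10403 = -15810 - 10403 = -26213$)
$\left(40143 + m\right) \left(G - 34266\right) = \left(40143 - 26213\right) \left(-17799 - 34266\right) = 13930 \left(-52065\right) = -725265450$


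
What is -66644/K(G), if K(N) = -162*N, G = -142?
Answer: -16661/5751 ≈ -2.8971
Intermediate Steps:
-66644/K(G) = -66644/((-162*(-142))) = -66644/23004 = -66644*1/23004 = -16661/5751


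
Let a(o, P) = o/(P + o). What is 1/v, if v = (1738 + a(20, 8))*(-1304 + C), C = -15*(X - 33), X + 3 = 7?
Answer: -7/10576599 ≈ -6.6184e-7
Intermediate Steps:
X = 4 (X = -3 + 7 = 4)
C = 435 (C = -15*(4 - 33) = -15*(-29) = 435)
a(o, P) = o/(P + o)
v = -10576599/7 (v = (1738 + 20/(8 + 20))*(-1304 + 435) = (1738 + 20/28)*(-869) = (1738 + 20*(1/28))*(-869) = (1738 + 5/7)*(-869) = (12171/7)*(-869) = -10576599/7 ≈ -1.5109e+6)
1/v = 1/(-10576599/7) = -7/10576599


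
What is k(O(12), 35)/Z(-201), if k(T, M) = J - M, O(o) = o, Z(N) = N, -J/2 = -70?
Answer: -35/67 ≈ -0.52239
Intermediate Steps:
J = 140 (J = -2*(-70) = 140)
k(T, M) = 140 - M
k(O(12), 35)/Z(-201) = (140 - 1*35)/(-201) = (140 - 35)*(-1/201) = 105*(-1/201) = -35/67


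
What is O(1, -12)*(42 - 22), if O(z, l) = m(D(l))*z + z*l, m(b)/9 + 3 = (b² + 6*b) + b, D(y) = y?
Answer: 10020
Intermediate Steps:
m(b) = -27 + 9*b² + 63*b (m(b) = -27 + 9*((b² + 6*b) + b) = -27 + 9*(b² + 7*b) = -27 + (9*b² + 63*b) = -27 + 9*b² + 63*b)
O(z, l) = l*z + z*(-27 + 9*l² + 63*l) (O(z, l) = (-27 + 9*l² + 63*l)*z + z*l = z*(-27 + 9*l² + 63*l) + l*z = l*z + z*(-27 + 9*l² + 63*l))
O(1, -12)*(42 - 22) = (1*(-27 + 9*(-12)² + 64*(-12)))*(42 - 22) = (1*(-27 + 9*144 - 768))*20 = (1*(-27 + 1296 - 768))*20 = (1*501)*20 = 501*20 = 10020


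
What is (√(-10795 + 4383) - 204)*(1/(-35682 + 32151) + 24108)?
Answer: -5788523596/1177 + 170250694*I*√1603/3531 ≈ -4.918e+6 + 1.9304e+6*I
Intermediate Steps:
(√(-10795 + 4383) - 204)*(1/(-35682 + 32151) + 24108) = (√(-6412) - 204)*(1/(-3531) + 24108) = (2*I*√1603 - 204)*(-1/3531 + 24108) = (-204 + 2*I*√1603)*(85125347/3531) = -5788523596/1177 + 170250694*I*√1603/3531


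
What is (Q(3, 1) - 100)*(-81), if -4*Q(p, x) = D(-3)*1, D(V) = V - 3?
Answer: 15957/2 ≈ 7978.5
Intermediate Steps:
D(V) = -3 + V
Q(p, x) = 3/2 (Q(p, x) = -(-3 - 3)/4 = -(-3)/2 = -1/4*(-6) = 3/2)
(Q(3, 1) - 100)*(-81) = (3/2 - 100)*(-81) = -197/2*(-81) = 15957/2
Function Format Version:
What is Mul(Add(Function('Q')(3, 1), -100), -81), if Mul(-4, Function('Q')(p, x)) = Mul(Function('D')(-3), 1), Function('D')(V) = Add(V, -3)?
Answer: Rational(15957, 2) ≈ 7978.5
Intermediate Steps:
Function('D')(V) = Add(-3, V)
Function('Q')(p, x) = Rational(3, 2) (Function('Q')(p, x) = Mul(Rational(-1, 4), Mul(Add(-3, -3), 1)) = Mul(Rational(-1, 4), Mul(-6, 1)) = Mul(Rational(-1, 4), -6) = Rational(3, 2))
Mul(Add(Function('Q')(3, 1), -100), -81) = Mul(Add(Rational(3, 2), -100), -81) = Mul(Rational(-197, 2), -81) = Rational(15957, 2)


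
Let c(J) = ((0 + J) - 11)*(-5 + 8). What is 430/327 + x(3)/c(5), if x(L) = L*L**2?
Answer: -121/654 ≈ -0.18502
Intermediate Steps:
c(J) = -33 + 3*J (c(J) = (J - 11)*3 = (-11 + J)*3 = -33 + 3*J)
x(L) = L**3
430/327 + x(3)/c(5) = 430/327 + 3**3/(-33 + 3*5) = 430*(1/327) + 27/(-33 + 15) = 430/327 + 27/(-18) = 430/327 + 27*(-1/18) = 430/327 - 3/2 = -121/654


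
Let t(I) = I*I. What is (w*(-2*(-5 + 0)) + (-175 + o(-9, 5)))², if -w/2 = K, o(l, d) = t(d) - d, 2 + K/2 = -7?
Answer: 42025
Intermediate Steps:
t(I) = I²
K = -18 (K = -4 + 2*(-7) = -4 - 14 = -18)
o(l, d) = d² - d
w = 36 (w = -2*(-18) = 36)
(w*(-2*(-5 + 0)) + (-175 + o(-9, 5)))² = (36*(-2*(-5 + 0)) + (-175 + 5*(-1 + 5)))² = (36*(-2*(-5)) + (-175 + 5*4))² = (36*10 + (-175 + 20))² = (360 - 155)² = 205² = 42025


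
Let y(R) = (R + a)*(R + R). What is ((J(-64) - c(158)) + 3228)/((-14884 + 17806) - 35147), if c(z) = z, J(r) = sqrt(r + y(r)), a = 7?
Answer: -614/6445 - 8*sqrt(113)/32225 ≈ -0.097907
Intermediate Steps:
y(R) = 2*R*(7 + R) (y(R) = (R + 7)*(R + R) = (7 + R)*(2*R) = 2*R*(7 + R))
J(r) = sqrt(r + 2*r*(7 + r))
((J(-64) - c(158)) + 3228)/((-14884 + 17806) - 35147) = ((sqrt(-64*(15 + 2*(-64))) - 1*158) + 3228)/((-14884 + 17806) - 35147) = ((sqrt(-64*(15 - 128)) - 158) + 3228)/(2922 - 35147) = ((sqrt(-64*(-113)) - 158) + 3228)/(-32225) = ((sqrt(7232) - 158) + 3228)*(-1/32225) = ((8*sqrt(113) - 158) + 3228)*(-1/32225) = ((-158 + 8*sqrt(113)) + 3228)*(-1/32225) = (3070 + 8*sqrt(113))*(-1/32225) = -614/6445 - 8*sqrt(113)/32225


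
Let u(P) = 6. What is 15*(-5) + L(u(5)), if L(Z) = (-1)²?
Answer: -74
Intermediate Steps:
L(Z) = 1
15*(-5) + L(u(5)) = 15*(-5) + 1 = -75 + 1 = -74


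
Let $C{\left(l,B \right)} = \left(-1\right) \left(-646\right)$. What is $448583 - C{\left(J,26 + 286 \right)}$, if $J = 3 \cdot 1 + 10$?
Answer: $447937$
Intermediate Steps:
$J = 13$ ($J = 3 + 10 = 13$)
$C{\left(l,B \right)} = 646$
$448583 - C{\left(J,26 + 286 \right)} = 448583 - 646 = 447937$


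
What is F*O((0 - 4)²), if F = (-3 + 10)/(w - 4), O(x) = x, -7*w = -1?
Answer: -784/27 ≈ -29.037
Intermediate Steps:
w = ⅐ (w = -⅐*(-1) = ⅐ ≈ 0.14286)
F = -49/27 (F = (-3 + 10)/(⅐ - 4) = 7/(-27/7) = 7*(-7/27) = -49/27 ≈ -1.8148)
F*O((0 - 4)²) = -49*(0 - 4)²/27 = -49/27*(-4)² = -49/27*16 = -784/27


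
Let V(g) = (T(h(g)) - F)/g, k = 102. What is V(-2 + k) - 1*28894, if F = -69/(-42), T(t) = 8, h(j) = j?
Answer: -40451511/1400 ≈ -28894.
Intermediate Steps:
F = 23/14 (F = -69*(-1/42) = 23/14 ≈ 1.6429)
V(g) = 89/(14*g) (V(g) = (8 - 1*23/14)/g = (8 - 23/14)/g = 89/(14*g))
V(-2 + k) - 1*28894 = 89/(14*(-2 + 102)) - 1*28894 = (89/14)/100 - 28894 = (89/14)*(1/100) - 28894 = 89/1400 - 28894 = -40451511/1400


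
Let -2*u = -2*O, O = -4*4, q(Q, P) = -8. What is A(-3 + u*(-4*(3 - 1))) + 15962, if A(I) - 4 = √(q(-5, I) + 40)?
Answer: 15966 + 4*√2 ≈ 15972.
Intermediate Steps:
O = -16
u = -16 (u = -(-1)*(-16) = -½*32 = -16)
A(I) = 4 + 4*√2 (A(I) = 4 + √(-8 + 40) = 4 + √32 = 4 + 4*√2)
A(-3 + u*(-4*(3 - 1))) + 15962 = (4 + 4*√2) + 15962 = 15966 + 4*√2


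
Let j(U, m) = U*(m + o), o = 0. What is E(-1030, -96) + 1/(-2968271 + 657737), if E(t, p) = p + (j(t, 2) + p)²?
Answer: 10739916560159/2310534 ≈ 4.6482e+6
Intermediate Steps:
j(U, m) = U*m (j(U, m) = U*(m + 0) = U*m)
E(t, p) = p + (p + 2*t)² (E(t, p) = p + (t*2 + p)² = p + (2*t + p)² = p + (p + 2*t)²)
E(-1030, -96) + 1/(-2968271 + 657737) = (-96 + (-96 + 2*(-1030))²) + 1/(-2968271 + 657737) = (-96 + (-96 - 2060)²) + 1/(-2310534) = (-96 + (-2156)²) - 1/2310534 = (-96 + 4648336) - 1/2310534 = 4648240 - 1/2310534 = 10739916560159/2310534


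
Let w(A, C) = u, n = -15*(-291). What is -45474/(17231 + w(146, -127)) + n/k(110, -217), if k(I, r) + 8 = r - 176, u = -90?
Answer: -93055539/6873541 ≈ -13.538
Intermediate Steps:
n = 4365
w(A, C) = -90
k(I, r) = -184 + r (k(I, r) = -8 + (r - 176) = -8 + (-176 + r) = -184 + r)
-45474/(17231 + w(146, -127)) + n/k(110, -217) = -45474/(17231 - 90) + 4365/(-184 - 217) = -45474/17141 + 4365/(-401) = -45474*1/17141 + 4365*(-1/401) = -45474/17141 - 4365/401 = -93055539/6873541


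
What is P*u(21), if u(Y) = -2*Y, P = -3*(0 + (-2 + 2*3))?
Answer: 504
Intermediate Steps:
P = -12 (P = -3*(0 + (-2 + 6)) = -3*(0 + 4) = -3*4 = -12)
P*u(21) = -(-24)*21 = -12*(-42) = 504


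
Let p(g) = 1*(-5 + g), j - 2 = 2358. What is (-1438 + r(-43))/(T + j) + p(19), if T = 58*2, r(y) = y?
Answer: 33183/2476 ≈ 13.402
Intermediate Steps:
j = 2360 (j = 2 + 2358 = 2360)
p(g) = -5 + g
T = 116
(-1438 + r(-43))/(T + j) + p(19) = (-1438 - 43)/(116 + 2360) + (-5 + 19) = -1481/2476 + 14 = 33183/2476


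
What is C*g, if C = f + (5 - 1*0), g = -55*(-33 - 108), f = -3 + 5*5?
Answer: 209385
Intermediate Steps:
f = 22 (f = -3 + 25 = 22)
g = 7755 (g = -55*(-141) = 7755)
C = 27 (C = 22 + (5 - 1*0) = 22 + (5 + 0) = 22 + 5 = 27)
C*g = 27*7755 = 209385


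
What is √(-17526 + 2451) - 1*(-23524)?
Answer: 23524 + 15*I*√67 ≈ 23524.0 + 122.78*I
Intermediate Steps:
√(-17526 + 2451) - 1*(-23524) = √(-15075) + 23524 = 15*I*√67 + 23524 = 23524 + 15*I*√67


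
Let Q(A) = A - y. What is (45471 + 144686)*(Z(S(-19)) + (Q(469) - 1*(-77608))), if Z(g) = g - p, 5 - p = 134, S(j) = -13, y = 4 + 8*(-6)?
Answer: 14877313209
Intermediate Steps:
y = -44 (y = 4 - 48 = -44)
Q(A) = 44 + A (Q(A) = A - 1*(-44) = A + 44 = 44 + A)
p = -129 (p = 5 - 1*134 = 5 - 134 = -129)
Z(g) = 129 + g (Z(g) = g - 1*(-129) = g + 129 = 129 + g)
(45471 + 144686)*(Z(S(-19)) + (Q(469) - 1*(-77608))) = (45471 + 144686)*((129 - 13) + ((44 + 469) - 1*(-77608))) = 190157*(116 + (513 + 77608)) = 190157*(116 + 78121) = 190157*78237 = 14877313209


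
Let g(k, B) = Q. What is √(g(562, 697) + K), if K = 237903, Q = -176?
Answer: √237727 ≈ 487.57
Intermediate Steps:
g(k, B) = -176
√(g(562, 697) + K) = √(-176 + 237903) = √237727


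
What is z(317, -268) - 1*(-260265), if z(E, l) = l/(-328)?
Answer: 21341797/82 ≈ 2.6027e+5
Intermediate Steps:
z(E, l) = -l/328
z(317, -268) - 1*(-260265) = -1/328*(-268) - 1*(-260265) = 67/82 + 260265 = 21341797/82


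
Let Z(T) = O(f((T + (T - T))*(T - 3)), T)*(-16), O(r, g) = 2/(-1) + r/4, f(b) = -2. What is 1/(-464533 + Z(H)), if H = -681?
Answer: -1/464493 ≈ -2.1529e-6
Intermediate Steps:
O(r, g) = -2 + r/4 (O(r, g) = 2*(-1) + r*(¼) = -2 + r/4)
Z(T) = 40 (Z(T) = (-2 + (¼)*(-2))*(-16) = (-2 - ½)*(-16) = -5/2*(-16) = 40)
1/(-464533 + Z(H)) = 1/(-464533 + 40) = 1/(-464493) = -1/464493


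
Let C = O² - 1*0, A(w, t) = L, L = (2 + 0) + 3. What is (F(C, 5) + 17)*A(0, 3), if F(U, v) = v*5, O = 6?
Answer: 210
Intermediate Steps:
L = 5 (L = 2 + 3 = 5)
A(w, t) = 5
C = 36 (C = 6² - 1*0 = 36 + 0 = 36)
F(U, v) = 5*v
(F(C, 5) + 17)*A(0, 3) = (5*5 + 17)*5 = (25 + 17)*5 = 42*5 = 210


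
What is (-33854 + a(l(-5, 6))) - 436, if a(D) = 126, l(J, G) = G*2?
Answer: -34164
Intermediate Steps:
l(J, G) = 2*G
(-33854 + a(l(-5, 6))) - 436 = (-33854 + 126) - 436 = -33728 - 436 = -34164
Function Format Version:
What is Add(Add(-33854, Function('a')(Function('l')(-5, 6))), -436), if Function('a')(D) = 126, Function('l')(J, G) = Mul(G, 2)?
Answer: -34164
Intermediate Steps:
Function('l')(J, G) = Mul(2, G)
Add(Add(-33854, Function('a')(Function('l')(-5, 6))), -436) = Add(Add(-33854, 126), -436) = Add(-33728, -436) = -34164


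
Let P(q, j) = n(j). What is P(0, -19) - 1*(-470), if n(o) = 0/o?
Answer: 470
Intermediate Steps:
n(o) = 0
P(q, j) = 0
P(0, -19) - 1*(-470) = 0 - 1*(-470) = 0 + 470 = 470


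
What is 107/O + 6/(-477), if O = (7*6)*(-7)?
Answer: -5867/15582 ≈ -0.37652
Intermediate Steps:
O = -294 (O = 42*(-7) = -294)
107/O + 6/(-477) = 107/(-294) + 6/(-477) = 107*(-1/294) + 6*(-1/477) = -107/294 - 2/159 = -5867/15582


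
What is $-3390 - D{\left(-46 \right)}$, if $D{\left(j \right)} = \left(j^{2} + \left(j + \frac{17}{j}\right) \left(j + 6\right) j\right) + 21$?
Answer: $79793$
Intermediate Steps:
$D{\left(j \right)} = 21 + j^{2} + j \left(6 + j\right) \left(j + \frac{17}{j}\right)$ ($D{\left(j \right)} = \left(j^{2} + \left(j + \frac{17}{j}\right) \left(6 + j\right) j\right) + 21 = \left(j^{2} + \left(6 + j\right) \left(j + \frac{17}{j}\right) j\right) + 21 = \left(j^{2} + j \left(6 + j\right) \left(j + \frac{17}{j}\right)\right) + 21 = 21 + j^{2} + j \left(6 + j\right) \left(j + \frac{17}{j}\right)$)
$-3390 - D{\left(-46 \right)} = -3390 - \left(123 + \left(-46\right)^{3} + 7 \left(-46\right)^{2} + 17 \left(-46\right)\right) = -3390 - \left(123 - 97336 + 7 \cdot 2116 - 782\right) = -3390 - \left(123 - 97336 + 14812 - 782\right) = -3390 - -83183 = -3390 + 83183 = 79793$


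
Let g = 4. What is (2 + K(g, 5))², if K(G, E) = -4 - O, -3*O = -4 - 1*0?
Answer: 100/9 ≈ 11.111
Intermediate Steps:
O = 4/3 (O = -(-4 - 1*0)/3 = -(-4 + 0)/3 = -⅓*(-4) = 4/3 ≈ 1.3333)
K(G, E) = -16/3 (K(G, E) = -4 - 1*4/3 = -4 - 4/3 = -16/3)
(2 + K(g, 5))² = (2 - 16/3)² = (-10/3)² = 100/9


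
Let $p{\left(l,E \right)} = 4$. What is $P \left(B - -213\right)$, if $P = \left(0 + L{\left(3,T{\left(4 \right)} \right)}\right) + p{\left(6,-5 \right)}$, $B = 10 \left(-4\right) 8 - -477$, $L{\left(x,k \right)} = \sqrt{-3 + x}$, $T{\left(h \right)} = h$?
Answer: $1480$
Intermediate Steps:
$B = 157$ ($B = \left(-40\right) 8 + 477 = -320 + 477 = 157$)
$P = 4$ ($P = \left(0 + \sqrt{-3 + 3}\right) + 4 = \left(0 + \sqrt{0}\right) + 4 = \left(0 + 0\right) + 4 = 0 + 4 = 4$)
$P \left(B - -213\right) = 4 \left(157 - -213\right) = 4 \left(157 + 213\right) = 4 \cdot 370 = 1480$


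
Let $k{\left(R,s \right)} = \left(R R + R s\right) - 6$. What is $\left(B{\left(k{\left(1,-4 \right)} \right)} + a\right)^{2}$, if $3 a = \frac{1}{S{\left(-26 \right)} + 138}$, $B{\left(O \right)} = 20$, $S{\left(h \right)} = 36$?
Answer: $\frac{109014481}{272484} \approx 400.08$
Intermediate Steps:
$k{\left(R,s \right)} = -6 + R^{2} + R s$ ($k{\left(R,s \right)} = \left(R^{2} + R s\right) - 6 = -6 + R^{2} + R s$)
$a = \frac{1}{522}$ ($a = \frac{1}{3 \left(36 + 138\right)} = \frac{1}{3 \cdot 174} = \frac{1}{3} \cdot \frac{1}{174} = \frac{1}{522} \approx 0.0019157$)
$\left(B{\left(k{\left(1,-4 \right)} \right)} + a\right)^{2} = \left(20 + \frac{1}{522}\right)^{2} = \left(\frac{10441}{522}\right)^{2} = \frac{109014481}{272484}$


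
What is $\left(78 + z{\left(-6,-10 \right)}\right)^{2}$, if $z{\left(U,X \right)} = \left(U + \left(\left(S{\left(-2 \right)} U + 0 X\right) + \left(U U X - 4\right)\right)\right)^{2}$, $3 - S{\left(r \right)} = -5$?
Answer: $30555739204$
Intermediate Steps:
$S{\left(r \right)} = 8$ ($S{\left(r \right)} = 3 - -5 = 3 + 5 = 8$)
$z{\left(U,X \right)} = \left(-4 + 9 U + X U^{2}\right)^{2}$ ($z{\left(U,X \right)} = \left(U + \left(\left(8 U + 0 X\right) + \left(U U X - 4\right)\right)\right)^{2} = \left(U + \left(\left(8 U + 0\right) + \left(U^{2} X - 4\right)\right)\right)^{2} = \left(U + \left(8 U + \left(X U^{2} - 4\right)\right)\right)^{2} = \left(U + \left(8 U + \left(-4 + X U^{2}\right)\right)\right)^{2} = \left(U + \left(-4 + 8 U + X U^{2}\right)\right)^{2} = \left(-4 + 9 U + X U^{2}\right)^{2}$)
$\left(78 + z{\left(-6,-10 \right)}\right)^{2} = \left(78 + \left(-4 + 9 \left(-6\right) - 10 \left(-6\right)^{2}\right)^{2}\right)^{2} = \left(78 + \left(-4 - 54 - 360\right)^{2}\right)^{2} = \left(78 + \left(-418\right)^{2}\right)^{2} = \left(78 + 174724\right)^{2} = 174802^{2} = 30555739204$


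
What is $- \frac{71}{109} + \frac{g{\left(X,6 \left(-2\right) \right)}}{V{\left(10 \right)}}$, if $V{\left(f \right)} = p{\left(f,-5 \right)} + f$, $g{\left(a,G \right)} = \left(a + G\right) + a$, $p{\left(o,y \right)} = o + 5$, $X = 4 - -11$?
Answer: $\frac{187}{2725} \approx 0.068624$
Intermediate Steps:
$X = 15$ ($X = 4 + 11 = 15$)
$p{\left(o,y \right)} = 5 + o$
$g{\left(a,G \right)} = G + 2 a$ ($g{\left(a,G \right)} = \left(G + a\right) + a = G + 2 a$)
$V{\left(f \right)} = 5 + 2 f$ ($V{\left(f \right)} = \left(5 + f\right) + f = 5 + 2 f$)
$- \frac{71}{109} + \frac{g{\left(X,6 \left(-2\right) \right)}}{V{\left(10 \right)}} = - \frac{71}{109} + \frac{6 \left(-2\right) + 2 \cdot 15}{5 + 2 \cdot 10} = \left(-71\right) \frac{1}{109} + \frac{-12 + 30}{5 + 20} = - \frac{71}{109} + \frac{18}{25} = \frac{187}{2725}$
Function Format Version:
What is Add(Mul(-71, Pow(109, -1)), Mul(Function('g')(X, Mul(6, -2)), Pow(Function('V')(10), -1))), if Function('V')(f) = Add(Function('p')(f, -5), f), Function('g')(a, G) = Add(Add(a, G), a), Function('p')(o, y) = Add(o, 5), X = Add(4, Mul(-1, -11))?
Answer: Rational(187, 2725) ≈ 0.068624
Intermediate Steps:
X = 15 (X = Add(4, 11) = 15)
Function('p')(o, y) = Add(5, o)
Function('g')(a, G) = Add(G, Mul(2, a)) (Function('g')(a, G) = Add(Add(G, a), a) = Add(G, Mul(2, a)))
Function('V')(f) = Add(5, Mul(2, f)) (Function('V')(f) = Add(Add(5, f), f) = Add(5, Mul(2, f)))
Add(Mul(-71, Pow(109, -1)), Mul(Function('g')(X, Mul(6, -2)), Pow(Function('V')(10), -1))) = Add(Mul(-71, Pow(109, -1)), Mul(Add(Mul(6, -2), Mul(2, 15)), Pow(Add(5, Mul(2, 10)), -1))) = Add(Mul(-71, Rational(1, 109)), Mul(Add(-12, 30), Pow(Add(5, 20), -1))) = Add(Rational(-71, 109), Mul(18, Pow(25, -1))) = Add(Rational(-71, 109), Mul(18, Rational(1, 25))) = Add(Rational(-71, 109), Rational(18, 25)) = Rational(187, 2725)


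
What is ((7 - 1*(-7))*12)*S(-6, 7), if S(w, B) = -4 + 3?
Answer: -168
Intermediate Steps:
S(w, B) = -1
((7 - 1*(-7))*12)*S(-6, 7) = ((7 - 1*(-7))*12)*(-1) = ((7 + 7)*12)*(-1) = (14*12)*(-1) = 168*(-1) = -168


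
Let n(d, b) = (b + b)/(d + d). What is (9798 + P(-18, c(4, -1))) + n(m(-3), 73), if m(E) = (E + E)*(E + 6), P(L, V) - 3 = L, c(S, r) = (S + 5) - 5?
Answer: 176021/18 ≈ 9778.9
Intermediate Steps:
c(S, r) = S (c(S, r) = (5 + S) - 5 = S)
P(L, V) = 3 + L
m(E) = 2*E*(6 + E) (m(E) = (2*E)*(6 + E) = 2*E*(6 + E))
n(d, b) = b/d (n(d, b) = (2*b)/((2*d)) = (2*b)*(1/(2*d)) = b/d)
(9798 + P(-18, c(4, -1))) + n(m(-3), 73) = (9798 + (3 - 18)) + 73/((2*(-3)*(6 - 3))) = (9798 - 15) + 73/((2*(-3)*3)) = 9783 + 73/(-18) = 9783 + 73*(-1/18) = 9783 - 73/18 = 176021/18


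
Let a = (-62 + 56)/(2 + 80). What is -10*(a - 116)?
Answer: 47590/41 ≈ 1160.7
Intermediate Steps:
a = -3/41 (a = -6/82 = -6*1/82 = -3/41 ≈ -0.073171)
-10*(a - 116) = -10*(-3/41 - 116) = -10*(-4759/41) = 47590/41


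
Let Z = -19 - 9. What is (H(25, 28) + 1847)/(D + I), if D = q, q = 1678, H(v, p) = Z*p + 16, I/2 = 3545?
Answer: 1079/8768 ≈ 0.12306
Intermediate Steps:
I = 7090 (I = 2*3545 = 7090)
Z = -28
H(v, p) = 16 - 28*p (H(v, p) = -28*p + 16 = 16 - 28*p)
D = 1678
(H(25, 28) + 1847)/(D + I) = ((16 - 28*28) + 1847)/(1678 + 7090) = ((16 - 784) + 1847)/8768 = (-768 + 1847)*(1/8768) = 1079*(1/8768) = 1079/8768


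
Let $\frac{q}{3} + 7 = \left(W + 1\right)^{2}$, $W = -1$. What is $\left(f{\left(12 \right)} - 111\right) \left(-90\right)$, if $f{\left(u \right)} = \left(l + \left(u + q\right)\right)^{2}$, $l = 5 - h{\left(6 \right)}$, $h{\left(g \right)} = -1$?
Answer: $9180$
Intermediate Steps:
$q = -21$ ($q = -21 + 3 \left(-1 + 1\right)^{2} = -21 + 3 \cdot 0^{2} = -21 + 3 \cdot 0 = -21 + 0 = -21$)
$l = 6$ ($l = 5 - -1 = 5 + 1 = 6$)
$f{\left(u \right)} = \left(-15 + u\right)^{2}$ ($f{\left(u \right)} = \left(6 + \left(u - 21\right)\right)^{2} = \left(6 + \left(-21 + u\right)\right)^{2} = \left(-15 + u\right)^{2}$)
$\left(f{\left(12 \right)} - 111\right) \left(-90\right) = \left(\left(-15 + 12\right)^{2} - 111\right) \left(-90\right) = \left(\left(-3\right)^{2} - 111\right) \left(-90\right) = \left(9 - 111\right) \left(-90\right) = \left(-102\right) \left(-90\right) = 9180$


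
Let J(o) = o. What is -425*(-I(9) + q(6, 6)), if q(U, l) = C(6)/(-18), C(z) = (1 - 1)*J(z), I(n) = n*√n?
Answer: 11475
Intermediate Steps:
I(n) = n^(3/2)
C(z) = 0 (C(z) = (1 - 1)*z = 0*z = 0)
q(U, l) = 0 (q(U, l) = 0/(-18) = 0*(-1/18) = 0)
-425*(-I(9) + q(6, 6)) = -425*(-9^(3/2) + 0) = -425*(-1*27 + 0) = -425*(-27 + 0) = -425*(-27) = 11475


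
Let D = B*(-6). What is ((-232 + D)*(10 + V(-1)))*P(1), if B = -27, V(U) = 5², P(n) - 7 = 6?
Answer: -31850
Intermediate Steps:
P(n) = 13 (P(n) = 7 + 6 = 13)
V(U) = 25
D = 162 (D = -27*(-6) = 162)
((-232 + D)*(10 + V(-1)))*P(1) = ((-232 + 162)*(10 + 25))*13 = -70*35*13 = -2450*13 = -31850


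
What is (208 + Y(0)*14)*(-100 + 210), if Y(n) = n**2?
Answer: 22880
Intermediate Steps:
(208 + Y(0)*14)*(-100 + 210) = (208 + 0**2*14)*(-100 + 210) = (208 + 0*14)*110 = (208 + 0)*110 = 208*110 = 22880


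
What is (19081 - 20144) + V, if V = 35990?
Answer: 34927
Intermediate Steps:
(19081 - 20144) + V = (19081 - 20144) + 35990 = -1063 + 35990 = 34927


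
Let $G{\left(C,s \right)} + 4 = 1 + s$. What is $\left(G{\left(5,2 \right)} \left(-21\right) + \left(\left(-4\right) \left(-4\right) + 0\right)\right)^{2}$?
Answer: $1369$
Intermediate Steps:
$G{\left(C,s \right)} = -3 + s$ ($G{\left(C,s \right)} = -4 + \left(1 + s\right) = -3 + s$)
$\left(G{\left(5,2 \right)} \left(-21\right) + \left(\left(-4\right) \left(-4\right) + 0\right)\right)^{2} = \left(\left(-3 + 2\right) \left(-21\right) + \left(\left(-4\right) \left(-4\right) + 0\right)\right)^{2} = \left(\left(-1\right) \left(-21\right) + \left(16 + 0\right)\right)^{2} = \left(21 + 16\right)^{2} = 37^{2} = 1369$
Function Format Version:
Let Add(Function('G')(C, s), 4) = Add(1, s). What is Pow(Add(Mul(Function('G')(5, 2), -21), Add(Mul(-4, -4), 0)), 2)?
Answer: 1369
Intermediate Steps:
Function('G')(C, s) = Add(-3, s) (Function('G')(C, s) = Add(-4, Add(1, s)) = Add(-3, s))
Pow(Add(Mul(Function('G')(5, 2), -21), Add(Mul(-4, -4), 0)), 2) = Pow(Add(Mul(Add(-3, 2), -21), Add(Mul(-4, -4), 0)), 2) = Pow(Add(Mul(-1, -21), Add(16, 0)), 2) = Pow(Add(21, 16), 2) = Pow(37, 2) = 1369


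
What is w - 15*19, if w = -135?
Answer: -420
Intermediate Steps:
w - 15*19 = -135 - 15*19 = -135 - 285 = -420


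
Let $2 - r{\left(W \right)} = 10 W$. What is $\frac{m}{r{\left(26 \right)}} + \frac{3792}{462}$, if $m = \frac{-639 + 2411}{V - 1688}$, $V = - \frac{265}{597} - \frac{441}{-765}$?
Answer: $\frac{1164400492781}{141794952376} \approx 8.2119$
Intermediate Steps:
$V = \frac{6728}{50745}$ ($V = \left(-265\right) \frac{1}{597} - - \frac{49}{85} = - \frac{265}{597} + \frac{49}{85} = \frac{6728}{50745} \approx 0.13258$)
$m = - \frac{22480035}{21412708}$ ($m = \frac{-639 + 2411}{\frac{6728}{50745} - 1688} = \frac{1772}{- \frac{85650832}{50745}} = 1772 \left(- \frac{50745}{85650832}\right) = - \frac{22480035}{21412708} \approx -1.0498$)
$r{\left(W \right)} = 2 - 10 W$
$\frac{m}{r{\left(26 \right)}} + \frac{3792}{462} = - \frac{22480035}{21412708 \left(2 - 260\right)} + \frac{3792}{462} = - \frac{22480035}{21412708 \left(2 - 260\right)} + 3792 \cdot \frac{1}{462} = - \frac{22480035}{21412708 \left(-258\right)} + \frac{632}{77} = \left(- \frac{22480035}{21412708}\right) \left(- \frac{1}{258}\right) + \frac{632}{77} = \frac{7493345}{1841492888} + \frac{632}{77} = \frac{1164400492781}{141794952376}$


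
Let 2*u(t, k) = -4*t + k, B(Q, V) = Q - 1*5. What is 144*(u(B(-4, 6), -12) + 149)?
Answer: 23184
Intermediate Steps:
B(Q, V) = -5 + Q (B(Q, V) = Q - 5 = -5 + Q)
u(t, k) = k/2 - 2*t (u(t, k) = (-4*t + k)/2 = (k - 4*t)/2 = k/2 - 2*t)
144*(u(B(-4, 6), -12) + 149) = 144*(((½)*(-12) - 2*(-5 - 4)) + 149) = 144*((-6 - 2*(-9)) + 149) = 144*((-6 + 18) + 149) = 144*(12 + 149) = 144*161 = 23184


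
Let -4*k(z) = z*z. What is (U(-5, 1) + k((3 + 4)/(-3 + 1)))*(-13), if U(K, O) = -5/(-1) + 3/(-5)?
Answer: -1391/80 ≈ -17.388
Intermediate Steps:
U(K, O) = 22/5 (U(K, O) = -5*(-1) + 3*(-⅕) = 5 - ⅗ = 22/5)
k(z) = -z²/4 (k(z) = -z*z/4 = -z²/4)
(U(-5, 1) + k((3 + 4)/(-3 + 1)))*(-13) = (22/5 - (3 + 4)²/(-3 + 1)²/4)*(-13) = (22/5 - (7/(-2))²/4)*(-13) = (22/5 - (7*(-½))²/4)*(-13) = (22/5 - (-7/2)²/4)*(-13) = (22/5 - ¼*49/4)*(-13) = (22/5 - 49/16)*(-13) = (107/80)*(-13) = -1391/80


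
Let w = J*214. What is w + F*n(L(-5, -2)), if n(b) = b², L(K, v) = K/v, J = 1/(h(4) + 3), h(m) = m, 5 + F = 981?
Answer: 42914/7 ≈ 6130.6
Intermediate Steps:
F = 976 (F = -5 + 981 = 976)
J = ⅐ (J = 1/(4 + 3) = 1/7 = ⅐ ≈ 0.14286)
w = 214/7 (w = (⅐)*214 = 214/7 ≈ 30.571)
w + F*n(L(-5, -2)) = 214/7 + 976*(-5/(-2))² = 214/7 + 976*(-5*(-½))² = 214/7 + 976*(5/2)² = 214/7 + 976*(25/4) = 214/7 + 6100 = 42914/7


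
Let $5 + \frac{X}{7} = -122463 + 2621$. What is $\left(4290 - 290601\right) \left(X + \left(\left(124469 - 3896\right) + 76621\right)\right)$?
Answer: $183735789585$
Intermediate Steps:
$X = -838929$ ($X = -35 + 7 \left(-122463 + 2621\right) = -35 + 7 \left(-119842\right) = -35 - 838894 = -838929$)
$\left(4290 - 290601\right) \left(X + \left(\left(124469 - 3896\right) + 76621\right)\right) = \left(4290 - 290601\right) \left(-838929 + \left(\left(124469 - 3896\right) + 76621\right)\right) = - 286311 \left(-838929 + \left(120573 + 76621\right)\right) = - 286311 \left(-838929 + 197194\right) = \left(-286311\right) \left(-641735\right) = 183735789585$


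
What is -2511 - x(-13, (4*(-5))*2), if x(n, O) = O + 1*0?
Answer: -2471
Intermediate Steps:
x(n, O) = O (x(n, O) = O + 0 = O)
-2511 - x(-13, (4*(-5))*2) = -2511 - 4*(-5)*2 = -2511 - (-20)*2 = -2511 - 1*(-40) = -2511 + 40 = -2471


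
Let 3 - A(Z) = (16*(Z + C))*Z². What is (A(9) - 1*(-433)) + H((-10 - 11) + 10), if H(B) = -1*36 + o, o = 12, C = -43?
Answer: 44476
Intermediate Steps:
H(B) = -24 (H(B) = -1*36 + 12 = -36 + 12 = -24)
A(Z) = 3 - Z²*(-688 + 16*Z) (A(Z) = 3 - 16*(Z - 43)*Z² = 3 - 16*(-43 + Z)*Z² = 3 - (-688 + 16*Z)*Z² = 3 - Z²*(-688 + 16*Z))
(A(9) - 1*(-433)) + H((-10 - 11) + 10) = ((3 - 16*9³ + 688*9²) - 1*(-433)) - 24 = ((3 - 16*729 + 688*81) + 433) - 24 = ((3 - 11664 + 55728) + 433) - 24 = (44067 + 433) - 24 = 44500 - 24 = 44476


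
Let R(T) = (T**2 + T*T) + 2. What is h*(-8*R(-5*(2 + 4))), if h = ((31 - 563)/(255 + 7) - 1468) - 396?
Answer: 3523991200/131 ≈ 2.6901e+7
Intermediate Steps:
h = -244450/131 (h = (-532/262 - 1468) - 396 = (-532*1/262 - 1468) - 396 = (-266/131 - 1468) - 396 = -192574/131 - 396 = -244450/131 ≈ -1866.0)
R(T) = 2 + 2*T**2 (R(T) = (T**2 + T**2) + 2 = 2*T**2 + 2 = 2 + 2*T**2)
h*(-8*R(-5*(2 + 4))) = -(-1955600)*(2 + 2*(-5*(2 + 4))**2)/131 = -(-1955600)*(2 + 2*(-5*6)**2)/131 = -(-1955600)*(2 + 2*(-30)**2)/131 = -(-1955600)*(2 + 2*900)/131 = -(-1955600)*(2 + 1800)/131 = -(-1955600)*1802/131 = -244450/131*(-14416) = 3523991200/131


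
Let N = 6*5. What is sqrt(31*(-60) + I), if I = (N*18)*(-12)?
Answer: 2*I*sqrt(2085) ≈ 91.324*I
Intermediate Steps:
N = 30
I = -6480 (I = (30*18)*(-12) = 540*(-12) = -6480)
sqrt(31*(-60) + I) = sqrt(31*(-60) - 6480) = sqrt(-1860 - 6480) = sqrt(-8340) = 2*I*sqrt(2085)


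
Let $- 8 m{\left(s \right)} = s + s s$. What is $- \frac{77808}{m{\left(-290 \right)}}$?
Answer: $\frac{311232}{41905} \approx 7.4271$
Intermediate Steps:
$m{\left(s \right)} = - \frac{s}{8} - \frac{s^{2}}{8}$ ($m{\left(s \right)} = - \frac{s + s s}{8} = - \frac{s + s^{2}}{8} = - \frac{s}{8} - \frac{s^{2}}{8}$)
$- \frac{77808}{m{\left(-290 \right)}} = - \frac{77808}{\left(- \frac{1}{8}\right) \left(-290\right) \left(1 - 290\right)} = - \frac{77808}{\left(- \frac{1}{8}\right) \left(-290\right) \left(-289\right)} = - \frac{77808}{- \frac{41905}{4}} = \left(-77808\right) \left(- \frac{4}{41905}\right) = \frac{311232}{41905}$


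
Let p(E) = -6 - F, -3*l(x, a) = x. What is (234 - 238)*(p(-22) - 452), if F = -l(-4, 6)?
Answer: 5480/3 ≈ 1826.7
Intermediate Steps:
l(x, a) = -x/3
F = -4/3 (F = -(-1)*(-4)/3 = -1*4/3 = -4/3 ≈ -1.3333)
p(E) = -14/3 (p(E) = -6 - 1*(-4/3) = -6 + 4/3 = -14/3)
(234 - 238)*(p(-22) - 452) = (234 - 238)*(-14/3 - 452) = -4*(-1370/3) = 5480/3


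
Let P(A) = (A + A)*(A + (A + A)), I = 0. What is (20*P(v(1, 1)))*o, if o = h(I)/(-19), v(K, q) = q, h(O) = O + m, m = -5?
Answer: 600/19 ≈ 31.579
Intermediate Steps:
h(O) = -5 + O (h(O) = O - 5 = -5 + O)
P(A) = 6*A**2 (P(A) = (2*A)*(A + 2*A) = (2*A)*(3*A) = 6*A**2)
o = 5/19 (o = (-5 + 0)/(-19) = -5*(-1/19) = 5/19 ≈ 0.26316)
(20*P(v(1, 1)))*o = (20*(6*1**2))*(5/19) = (20*(6*1))*(5/19) = (20*6)*(5/19) = 120*(5/19) = 600/19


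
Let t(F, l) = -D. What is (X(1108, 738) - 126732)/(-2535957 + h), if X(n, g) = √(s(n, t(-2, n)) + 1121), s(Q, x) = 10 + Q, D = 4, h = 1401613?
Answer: 31683/283586 - √2239/1134344 ≈ 0.11168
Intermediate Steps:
t(F, l) = -4 (t(F, l) = -1*4 = -4)
X(n, g) = √(1131 + n) (X(n, g) = √((10 + n) + 1121) = √(1131 + n))
(X(1108, 738) - 126732)/(-2535957 + h) = (√(1131 + 1108) - 126732)/(-2535957 + 1401613) = (√2239 - 126732)/(-1134344) = (-126732 + √2239)*(-1/1134344) = 31683/283586 - √2239/1134344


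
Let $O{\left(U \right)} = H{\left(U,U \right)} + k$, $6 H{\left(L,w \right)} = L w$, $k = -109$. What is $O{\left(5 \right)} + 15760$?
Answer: $\frac{93931}{6} \approx 15655.0$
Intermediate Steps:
$H{\left(L,w \right)} = \frac{L w}{6}$
$O{\left(U \right)} = -109 + \frac{U^{2}}{6}$ ($O{\left(U \right)} = \frac{U U}{6} - 109 = \frac{U^{2}}{6} - 109 = -109 + \frac{U^{2}}{6}$)
$O{\left(5 \right)} + 15760 = \left(-109 + \frac{5^{2}}{6}\right) + 15760 = \left(-109 + \frac{1}{6} \cdot 25\right) + 15760 = \left(-109 + \frac{25}{6}\right) + 15760 = - \frac{629}{6} + 15760 = \frac{93931}{6}$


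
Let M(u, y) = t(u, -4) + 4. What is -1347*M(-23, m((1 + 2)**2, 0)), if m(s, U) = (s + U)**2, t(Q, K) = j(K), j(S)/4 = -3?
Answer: 10776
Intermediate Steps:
j(S) = -12 (j(S) = 4*(-3) = -12)
t(Q, K) = -12
m(s, U) = (U + s)**2
M(u, y) = -8 (M(u, y) = -12 + 4 = -8)
-1347*M(-23, m((1 + 2)**2, 0)) = -1347*(-8) = 10776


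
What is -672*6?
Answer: -4032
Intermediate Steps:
-672*6 = -1*4032 = -4032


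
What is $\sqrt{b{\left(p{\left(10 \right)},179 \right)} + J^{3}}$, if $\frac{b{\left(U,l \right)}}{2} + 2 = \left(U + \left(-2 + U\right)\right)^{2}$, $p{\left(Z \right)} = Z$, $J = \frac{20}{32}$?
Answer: $\frac{\sqrt{659706}}{32} \approx 25.382$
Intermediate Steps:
$J = \frac{5}{8}$ ($J = 20 \cdot \frac{1}{32} = \frac{5}{8} \approx 0.625$)
$b{\left(U,l \right)} = -4 + 2 \left(-2 + 2 U\right)^{2}$ ($b{\left(U,l \right)} = -4 + 2 \left(U + \left(-2 + U\right)\right)^{2} = -4 + 2 \left(-2 + 2 U\right)^{2}$)
$\sqrt{b{\left(p{\left(10 \right)},179 \right)} + J^{3}} = \sqrt{\left(-4 + 8 \left(-1 + 10\right)^{2}\right) + \left(\frac{5}{8}\right)^{3}} = \sqrt{\left(-4 + 8 \cdot 9^{2}\right) + \frac{125}{512}} = \sqrt{\left(-4 + 8 \cdot 81\right) + \frac{125}{512}} = \sqrt{\left(-4 + 648\right) + \frac{125}{512}} = \sqrt{644 + \frac{125}{512}} = \sqrt{\frac{329853}{512}} = \frac{\sqrt{659706}}{32}$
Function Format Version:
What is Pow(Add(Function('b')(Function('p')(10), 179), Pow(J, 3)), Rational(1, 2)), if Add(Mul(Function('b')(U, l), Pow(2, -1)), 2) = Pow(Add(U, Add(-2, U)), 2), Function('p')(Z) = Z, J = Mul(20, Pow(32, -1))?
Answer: Mul(Rational(1, 32), Pow(659706, Rational(1, 2))) ≈ 25.382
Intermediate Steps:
J = Rational(5, 8) (J = Mul(20, Rational(1, 32)) = Rational(5, 8) ≈ 0.62500)
Function('b')(U, l) = Add(-4, Mul(2, Pow(Add(-2, Mul(2, U)), 2))) (Function('b')(U, l) = Add(-4, Mul(2, Pow(Add(U, Add(-2, U)), 2))) = Add(-4, Mul(2, Pow(Add(-2, Mul(2, U)), 2))))
Pow(Add(Function('b')(Function('p')(10), 179), Pow(J, 3)), Rational(1, 2)) = Pow(Add(Add(-4, Mul(8, Pow(Add(-1, 10), 2))), Pow(Rational(5, 8), 3)), Rational(1, 2)) = Pow(Add(Add(-4, Mul(8, Pow(9, 2))), Rational(125, 512)), Rational(1, 2)) = Pow(Add(Add(-4, Mul(8, 81)), Rational(125, 512)), Rational(1, 2)) = Pow(Add(Add(-4, 648), Rational(125, 512)), Rational(1, 2)) = Pow(Add(644, Rational(125, 512)), Rational(1, 2)) = Pow(Rational(329853, 512), Rational(1, 2)) = Mul(Rational(1, 32), Pow(659706, Rational(1, 2)))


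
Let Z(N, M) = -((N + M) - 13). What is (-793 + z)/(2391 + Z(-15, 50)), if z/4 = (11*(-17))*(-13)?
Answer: 8931/2369 ≈ 3.7699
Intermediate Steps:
Z(N, M) = 13 - M - N (Z(N, M) = -((M + N) - 13) = -(-13 + M + N) = 13 - M - N)
z = 9724 (z = 4*((11*(-17))*(-13)) = 4*(-187*(-13)) = 4*2431 = 9724)
(-793 + z)/(2391 + Z(-15, 50)) = (-793 + 9724)/(2391 + (13 - 1*50 - 1*(-15))) = 8931/(2391 + (13 - 50 + 15)) = 8931/(2391 - 22) = 8931/2369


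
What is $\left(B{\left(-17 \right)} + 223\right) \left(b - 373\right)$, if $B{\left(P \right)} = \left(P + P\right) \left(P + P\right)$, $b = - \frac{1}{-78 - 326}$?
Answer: $- \frac{207802889}{404} \approx -5.1436 \cdot 10^{5}$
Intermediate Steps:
$b = \frac{1}{404}$ ($b = - \frac{1}{-404} = \left(-1\right) \left(- \frac{1}{404}\right) = \frac{1}{404} \approx 0.0024752$)
$B{\left(P \right)} = 4 P^{2}$ ($B{\left(P \right)} = 2 P 2 P = 4 P^{2}$)
$\left(B{\left(-17 \right)} + 223\right) \left(b - 373\right) = \left(4 \left(-17\right)^{2} + 223\right) \left(\frac{1}{404} - 373\right) = \left(4 \cdot 289 + 223\right) \left(- \frac{150691}{404}\right) = \left(1156 + 223\right) \left(- \frac{150691}{404}\right) = 1379 \left(- \frac{150691}{404}\right) = - \frac{207802889}{404}$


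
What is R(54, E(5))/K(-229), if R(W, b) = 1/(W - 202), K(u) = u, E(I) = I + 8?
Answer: 1/33892 ≈ 2.9505e-5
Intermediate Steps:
E(I) = 8 + I
R(W, b) = 1/(-202 + W)
R(54, E(5))/K(-229) = 1/((-202 + 54)*(-229)) = -1/229/(-148) = -1/148*(-1/229) = 1/33892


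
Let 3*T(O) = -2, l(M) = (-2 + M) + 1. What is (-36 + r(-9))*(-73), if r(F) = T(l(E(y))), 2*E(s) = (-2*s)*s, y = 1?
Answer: 8030/3 ≈ 2676.7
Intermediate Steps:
E(s) = -s² (E(s) = ((-2*s)*s)/2 = (-2*s²)/2 = -s²)
l(M) = -1 + M
T(O) = -⅔ (T(O) = (⅓)*(-2) = -⅔)
r(F) = -⅔
(-36 + r(-9))*(-73) = (-36 - ⅔)*(-73) = -110/3*(-73) = 8030/3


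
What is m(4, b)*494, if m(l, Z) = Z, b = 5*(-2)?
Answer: -4940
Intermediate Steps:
b = -10
m(4, b)*494 = -10*494 = -4940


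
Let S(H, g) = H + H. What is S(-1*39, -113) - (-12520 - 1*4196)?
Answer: 16638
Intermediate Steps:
S(H, g) = 2*H
S(-1*39, -113) - (-12520 - 1*4196) = 2*(-1*39) - (-12520 - 1*4196) = 2*(-39) - (-12520 - 4196) = -78 - 1*(-16716) = -78 + 16716 = 16638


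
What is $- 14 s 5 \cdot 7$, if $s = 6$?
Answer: $-2940$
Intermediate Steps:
$- 14 s 5 \cdot 7 = \left(-14\right) 6 \cdot 5 \cdot 7 = \left(-84\right) 35 = -2940$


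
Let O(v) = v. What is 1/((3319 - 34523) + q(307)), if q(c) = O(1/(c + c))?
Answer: -614/19159255 ≈ -3.2047e-5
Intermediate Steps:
q(c) = 1/(2*c) (q(c) = 1/(c + c) = 1/(2*c))
1/((3319 - 34523) + q(307)) = 1/((3319 - 34523) + (½)/307) = 1/(-31204 + (½)*(1/307)) = 1/(-31204 + 1/614) = 1/(-19159255/614) = -614/19159255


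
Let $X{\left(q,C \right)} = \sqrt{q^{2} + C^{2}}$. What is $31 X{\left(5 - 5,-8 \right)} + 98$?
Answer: $346$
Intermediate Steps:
$X{\left(q,C \right)} = \sqrt{C^{2} + q^{2}}$
$31 X{\left(5 - 5,-8 \right)} + 98 = 31 \sqrt{\left(-8\right)^{2} + \left(5 - 5\right)^{2}} + 98 = 31 \sqrt{64 + \left(5 - 5\right)^{2}} + 98 = 31 \sqrt{64 + 0^{2}} + 98 = 31 \sqrt{64 + 0} + 98 = 31 \sqrt{64} + 98 = 31 \cdot 8 + 98 = 248 + 98 = 346$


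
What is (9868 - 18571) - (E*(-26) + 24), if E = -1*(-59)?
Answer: -7193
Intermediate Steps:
E = 59
(9868 - 18571) - (E*(-26) + 24) = (9868 - 18571) - (59*(-26) + 24) = -8703 - (-1534 + 24) = -8703 - 1*(-1510) = -8703 + 1510 = -7193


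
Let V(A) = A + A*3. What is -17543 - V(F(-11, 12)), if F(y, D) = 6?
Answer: -17567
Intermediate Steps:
V(A) = 4*A (V(A) = A + 3*A = 4*A)
-17543 - V(F(-11, 12)) = -17543 - 4*6 = -17543 - 1*24 = -17543 - 24 = -17567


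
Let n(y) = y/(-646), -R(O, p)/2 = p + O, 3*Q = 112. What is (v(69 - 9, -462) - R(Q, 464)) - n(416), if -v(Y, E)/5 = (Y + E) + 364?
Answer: 1156318/969 ≈ 1193.3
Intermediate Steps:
Q = 112/3 (Q = (⅓)*112 = 112/3 ≈ 37.333)
R(O, p) = -2*O - 2*p (R(O, p) = -2*(p + O) = -2*(O + p) = -2*O - 2*p)
v(Y, E) = -1820 - 5*E - 5*Y (v(Y, E) = -5*((Y + E) + 364) = -5*((E + Y) + 364) = -5*(364 + E + Y) = -1820 - 5*E - 5*Y)
n(y) = -y/646 (n(y) = y*(-1/646) = -y/646)
(v(69 - 9, -462) - R(Q, 464)) - n(416) = ((-1820 - 5*(-462) - 5*(69 - 9)) - (-2*112/3 - 2*464)) - (-1)*416/646 = ((-1820 + 2310 - 5*60) - (-224/3 - 928)) - 1*(-208/323) = ((-1820 + 2310 - 300) - 1*(-3008/3)) + 208/323 = (190 + 3008/3) + 208/323 = 3578/3 + 208/323 = 1156318/969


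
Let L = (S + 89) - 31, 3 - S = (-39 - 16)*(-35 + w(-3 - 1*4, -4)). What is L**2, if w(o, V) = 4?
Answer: 2702736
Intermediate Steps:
S = -1702 (S = 3 - (-39 - 16)*(-35 + 4) = 3 - (-55)*(-31) = 3 - 1*1705 = 3 - 1705 = -1702)
L = -1644 (L = (-1702 + 89) - 31 = -1613 - 31 = -1644)
L**2 = (-1644)**2 = 2702736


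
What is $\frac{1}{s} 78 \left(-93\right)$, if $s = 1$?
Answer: $-7254$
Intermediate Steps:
$\frac{1}{s} 78 \left(-93\right) = 1^{-1} \cdot 78 \left(-93\right) = 1 \cdot 78 \left(-93\right) = 78 \left(-93\right) = -7254$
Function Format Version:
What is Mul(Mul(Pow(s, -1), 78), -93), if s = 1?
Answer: -7254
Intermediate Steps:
Mul(Mul(Pow(s, -1), 78), -93) = Mul(Mul(Pow(1, -1), 78), -93) = Mul(Mul(1, 78), -93) = Mul(78, -93) = -7254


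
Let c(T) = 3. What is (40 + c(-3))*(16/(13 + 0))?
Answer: 688/13 ≈ 52.923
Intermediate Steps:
(40 + c(-3))*(16/(13 + 0)) = (40 + 3)*(16/(13 + 0)) = 43*(16/13) = 688/13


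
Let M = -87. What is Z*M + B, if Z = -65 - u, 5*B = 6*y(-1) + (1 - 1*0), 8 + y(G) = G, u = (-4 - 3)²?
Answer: 49537/5 ≈ 9907.4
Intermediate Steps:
u = 49 (u = (-7)² = 49)
y(G) = -8 + G
B = -53/5 (B = (6*(-8 - 1) + (1 - 1*0))/5 = (6*(-9) + (1 + 0))/5 = (-54 + 1)/5 = (⅕)*(-53) = -53/5 ≈ -10.600)
Z = -114 (Z = -65 - 1*49 = -65 - 49 = -114)
Z*M + B = -114*(-87) - 53/5 = 9918 - 53/5 = 49537/5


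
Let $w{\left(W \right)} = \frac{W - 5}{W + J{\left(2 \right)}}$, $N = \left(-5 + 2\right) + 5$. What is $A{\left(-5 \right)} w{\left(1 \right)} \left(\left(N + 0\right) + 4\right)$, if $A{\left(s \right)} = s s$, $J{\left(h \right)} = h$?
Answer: $-200$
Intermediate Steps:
$A{\left(s \right)} = s^{2}$
$N = 2$ ($N = -3 + 5 = 2$)
$w{\left(W \right)} = \frac{-5 + W}{2 + W}$ ($w{\left(W \right)} = \frac{W - 5}{W + 2} = \frac{-5 + W}{2 + W}$)
$A{\left(-5 \right)} w{\left(1 \right)} \left(\left(N + 0\right) + 4\right) = \left(-5\right)^{2} \frac{-5 + 1}{2 + 1} \left(\left(2 + 0\right) + 4\right) = 25 \cdot \frac{1}{3} \left(-4\right) \left(2 + 4\right) = 25 \cdot \frac{1}{3} \left(-4\right) 6 = 25 \left(- \frac{4}{3}\right) 6 = \left(- \frac{100}{3}\right) 6 = -200$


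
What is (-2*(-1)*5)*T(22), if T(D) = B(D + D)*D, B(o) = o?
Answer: 9680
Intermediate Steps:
T(D) = 2*D² (T(D) = (D + D)*D = (2*D)*D = 2*D²)
(-2*(-1)*5)*T(22) = (-2*(-1)*5)*(2*22²) = (2*5)*(2*484) = 10*968 = 9680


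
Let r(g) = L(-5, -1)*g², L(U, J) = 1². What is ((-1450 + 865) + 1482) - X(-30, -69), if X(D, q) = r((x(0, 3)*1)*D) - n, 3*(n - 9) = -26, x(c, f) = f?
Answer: -21608/3 ≈ -7202.7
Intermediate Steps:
L(U, J) = 1
n = ⅓ (n = 9 + (⅓)*(-26) = 9 - 26/3 = ⅓ ≈ 0.33333)
r(g) = g² (r(g) = 1*g² = g²)
X(D, q) = -⅓ + 9*D² (X(D, q) = ((3*1)*D)² - 1*⅓ = (3*D)² - ⅓ = 9*D² - ⅓ = -⅓ + 9*D²)
((-1450 + 865) + 1482) - X(-30, -69) = ((-1450 + 865) + 1482) - (-⅓ + 9*(-30)²) = (-585 + 1482) - (-⅓ + 9*900) = 897 - (-⅓ + 8100) = 897 - 1*24299/3 = 897 - 24299/3 = -21608/3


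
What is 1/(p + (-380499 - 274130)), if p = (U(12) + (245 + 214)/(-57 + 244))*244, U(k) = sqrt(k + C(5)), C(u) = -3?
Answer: -11/7186279 ≈ -1.5307e-6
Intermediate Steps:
U(k) = sqrt(-3 + k) (U(k) = sqrt(k - 3) = sqrt(-3 + k))
p = 14640/11 (p = (sqrt(-3 + 12) + (245 + 214)/(-57 + 244))*244 = (sqrt(9) + 459/187)*244 = (3 + 459*(1/187))*244 = (3 + 27/11)*244 = (60/11)*244 = 14640/11 ≈ 1330.9)
1/(p + (-380499 - 274130)) = 1/(14640/11 + (-380499 - 274130)) = 1/(14640/11 - 654629) = 1/(-7186279/11) = -11/7186279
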